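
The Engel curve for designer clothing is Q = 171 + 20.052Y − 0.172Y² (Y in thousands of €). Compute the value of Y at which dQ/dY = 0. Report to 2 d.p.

58.29

dQ/dY = 20.052 − 0.344Y.
The good is inferior where dQ/dY < 0. Setting dQ/dY = 0 gives Y = 20.052 / 0.344 = 58.29.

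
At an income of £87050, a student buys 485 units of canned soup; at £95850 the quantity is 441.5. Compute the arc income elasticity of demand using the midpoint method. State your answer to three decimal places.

ΔQ = 441.5 − 485 = -43.5; midpoint Q̄ = (485 + 441.5)/2 = 463.25.
ΔI = 95850 − 87050 = 8800; midpoint Ī = (87050 + 95850)/2 = 91450.
η = (ΔQ/Q̄) ÷ (ΔI/Ī) = (-43.5/463.25) ÷ (8800/91450) = -0.976.

-0.976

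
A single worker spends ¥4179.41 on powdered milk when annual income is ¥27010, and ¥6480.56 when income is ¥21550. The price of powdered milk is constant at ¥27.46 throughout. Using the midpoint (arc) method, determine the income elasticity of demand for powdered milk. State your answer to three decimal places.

With a constant price, Q₁ = 4179.41/27.46 = 152.200 and Q₂ = 6480.56/27.46 = 236.000 (equivalently, work directly with expenditure since P cancels).
Midpoint %ΔQ = (6480.56 − 4179.41)/5329.99 = 0.43174; midpoint %ΔI = (21550 − 27010)/24280 = -0.22488.
η = 0.43174 / -0.22488 = -1.920.

-1.920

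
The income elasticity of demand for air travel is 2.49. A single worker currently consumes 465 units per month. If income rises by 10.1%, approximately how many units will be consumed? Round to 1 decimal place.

%ΔQ ≈ η × %ΔI = 2.49 × 10.1% = 25.149%.
New Q ≈ 465 × (1 + 0.25149) = 581.9.

581.9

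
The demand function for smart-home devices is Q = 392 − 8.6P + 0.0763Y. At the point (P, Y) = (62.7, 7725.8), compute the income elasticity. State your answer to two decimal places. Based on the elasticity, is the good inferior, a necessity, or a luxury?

1.33 (luxury)

At P = 62.7, Y = 7725.8: Q = 442.259.
Holding P constant, ∂Q/∂Y = 0.0763.
η_Y = (∂Q/∂Y)·(Y/Q) = 0.0763 × (7725.8/442.259) = 1.33.
Since η > 1, this is a luxury.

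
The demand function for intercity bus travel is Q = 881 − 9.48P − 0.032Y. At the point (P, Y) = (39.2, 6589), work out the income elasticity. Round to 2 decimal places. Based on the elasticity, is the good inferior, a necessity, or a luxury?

At P = 39.2, Y = 6589: Q = 298.536.
Holding P constant, ∂Q/∂Y = −0.032.
η_Y = (∂Q/∂Y)·(Y/Q) = -0.032 × (6589/298.536) = -0.71.
Since η < 0, this is an inferior good.

-0.71 (inferior good)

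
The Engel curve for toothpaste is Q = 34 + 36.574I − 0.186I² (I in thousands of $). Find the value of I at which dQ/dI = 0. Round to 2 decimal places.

98.32

dQ/dI = 36.574 − 0.372I.
The good is inferior where dQ/dI < 0. Setting dQ/dI = 0 gives I = 36.574 / 0.372 = 98.32.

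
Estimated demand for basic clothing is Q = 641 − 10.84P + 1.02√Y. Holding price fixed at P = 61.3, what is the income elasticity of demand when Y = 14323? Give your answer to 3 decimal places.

0.619

At P = 61.3, Y = 14323: Q = 98.580.
Holding P constant, ∂Q/∂Y = 1.02/(2√Y) = 0.00426141.
η_Y = (∂Q/∂Y)·(Y/Q) = 0.00426141 × (14323/98.580) = 0.619.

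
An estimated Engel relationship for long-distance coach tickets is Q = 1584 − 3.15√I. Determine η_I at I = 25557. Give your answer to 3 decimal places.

-0.233

At I = 25557: Q = 1080.423.
dQ/dI = -3.15/(2√I) = -0.00985203 at this income.
η = (dQ/dI)·(I/Q) = -0.00985203 × (25557/1080.423) = -0.233.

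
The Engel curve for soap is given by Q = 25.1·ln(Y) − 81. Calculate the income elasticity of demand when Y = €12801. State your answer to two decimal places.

0.16

At Y = 12801: Q = 156.378.
dQ/dY = 25.1/Y = 0.00196078 at this income.
η = (dQ/dY)·(Y/Q) = 0.00196078 × (12801/156.378) = 0.16.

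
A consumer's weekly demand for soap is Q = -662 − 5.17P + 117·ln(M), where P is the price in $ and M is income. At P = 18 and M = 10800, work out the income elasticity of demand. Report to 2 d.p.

0.35

At P = 18, M = 10800: Q = 331.554.
Holding P constant, ∂Q/∂M = 117/M = 0.0108333.
η_M = (∂Q/∂M)·(M/Q) = 0.0108333 × (10800/331.554) = 0.35.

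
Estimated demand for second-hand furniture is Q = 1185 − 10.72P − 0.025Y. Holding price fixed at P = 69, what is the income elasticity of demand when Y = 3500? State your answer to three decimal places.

-0.245

At P = 69, Y = 3500: Q = 357.820.
Holding P constant, ∂Q/∂Y = −0.025.
η_Y = (∂Q/∂Y)·(Y/Q) = -0.025 × (3500/357.820) = -0.245.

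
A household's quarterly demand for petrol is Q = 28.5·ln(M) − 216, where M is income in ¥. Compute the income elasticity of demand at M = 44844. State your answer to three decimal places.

At M = 44844: Q = 89.262.
dQ/dM = 28.5/M = 0.000635537 at this income.
η = (dQ/dM)·(M/Q) = 0.000635537 × (44844/89.262) = 0.319.

0.319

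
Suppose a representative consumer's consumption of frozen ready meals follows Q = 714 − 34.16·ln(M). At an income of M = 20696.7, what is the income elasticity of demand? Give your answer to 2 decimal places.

At M = 20696.7: Q = 374.527.
dQ/dM = -34.16/M = -0.0016505 at this income.
η = (dQ/dM)·(M/Q) = -0.0016505 × (20696.7/374.527) = -0.09.

-0.09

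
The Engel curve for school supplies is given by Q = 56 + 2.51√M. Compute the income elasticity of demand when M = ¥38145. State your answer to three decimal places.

0.449

At M = 38145: Q = 546.222.
dQ/dM = 2.51/(2√M) = 0.00642577 at this income.
η = (dQ/dM)·(M/Q) = 0.00642577 × (38145/546.222) = 0.449.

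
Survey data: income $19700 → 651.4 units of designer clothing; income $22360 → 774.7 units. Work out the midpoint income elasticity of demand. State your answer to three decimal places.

1.367

ΔQ = 774.7 − 651.4 = 123.3; midpoint Q̄ = (651.4 + 774.7)/2 = 713.05.
ΔI = 22360 − 19700 = 2660; midpoint Ī = (19700 + 22360)/2 = 21030.
η = (ΔQ/Q̄) ÷ (ΔI/Ī) = (123.3/713.05) ÷ (2660/21030) = 1.367.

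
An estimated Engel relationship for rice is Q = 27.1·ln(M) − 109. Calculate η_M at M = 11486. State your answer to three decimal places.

0.188

At M = 11486: Q = 144.355.
dQ/dM = 27.1/M = 0.00235939 at this income.
η = (dQ/dM)·(M/Q) = 0.00235939 × (11486/144.355) = 0.188.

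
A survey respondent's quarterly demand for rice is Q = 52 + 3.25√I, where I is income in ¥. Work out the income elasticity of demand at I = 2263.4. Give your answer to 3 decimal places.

0.374

At I = 2263.4: Q = 206.619.
dQ/dI = 3.25/(2√I) = 0.0341564 at this income.
η = (dQ/dI)·(I/Q) = 0.0341564 × (2263.4/206.619) = 0.374.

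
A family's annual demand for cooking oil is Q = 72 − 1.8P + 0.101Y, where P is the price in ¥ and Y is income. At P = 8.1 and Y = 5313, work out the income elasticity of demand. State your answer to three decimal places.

0.903

At P = 8.1, Y = 5313: Q = 594.033.
Holding P constant, ∂Q/∂Y = 0.101.
η_Y = (∂Q/∂Y)·(Y/Q) = 0.101 × (5313/594.033) = 0.903.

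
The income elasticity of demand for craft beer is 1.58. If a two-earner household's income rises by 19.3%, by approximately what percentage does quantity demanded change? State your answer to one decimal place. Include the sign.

30.5%

%ΔQ ≈ η × %ΔI = 1.58 × 19.3% = 30.5%.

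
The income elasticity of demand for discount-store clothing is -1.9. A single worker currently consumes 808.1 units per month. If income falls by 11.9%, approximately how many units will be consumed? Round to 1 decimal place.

%ΔQ ≈ η × %ΔI = -1.9 × (-11.9%) = 22.61%.
New Q ≈ 808.1 × (1 + 0.2261) = 990.8.

990.8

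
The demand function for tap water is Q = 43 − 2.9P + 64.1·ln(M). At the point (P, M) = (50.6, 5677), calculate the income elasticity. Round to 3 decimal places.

At P = 50.6, M = 5677: Q = 450.352.
Holding P constant, ∂Q/∂M = 64.1/M = 0.0112912.
η_M = (∂Q/∂M)·(M/Q) = 0.0112912 × (5677/450.352) = 0.142.

0.142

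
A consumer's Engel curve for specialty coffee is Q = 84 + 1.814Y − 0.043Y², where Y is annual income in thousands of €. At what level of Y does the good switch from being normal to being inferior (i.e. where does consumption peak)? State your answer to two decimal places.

dQ/dY = 1.814 − 0.086Y.
The good is inferior where dQ/dY < 0. Setting dQ/dY = 0 gives Y = 1.814 / 0.086 = 21.09.

21.09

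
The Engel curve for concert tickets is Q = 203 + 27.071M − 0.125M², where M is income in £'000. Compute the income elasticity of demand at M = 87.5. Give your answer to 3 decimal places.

0.282

At M = 87.5: Q = 1614.6813.
dQ/dM = 27.071 − 0.25M = 5.19600.
η = (dQ/dM)·(M/Q) = 5.19600 × (87.5/1614.6813) = 0.282.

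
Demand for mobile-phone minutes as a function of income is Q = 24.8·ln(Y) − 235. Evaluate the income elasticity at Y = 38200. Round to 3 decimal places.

0.930

At Y = 38200: Q = 26.655.
dQ/dY = 24.8/Y = 0.000649215 at this income.
η = (dQ/dY)·(Y/Q) = 0.000649215 × (38200/26.655) = 0.930.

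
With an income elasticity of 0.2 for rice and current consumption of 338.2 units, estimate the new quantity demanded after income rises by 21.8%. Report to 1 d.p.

352.9

%ΔQ ≈ η × %ΔI = 0.2 × 21.8% = 4.36%.
New Q ≈ 338.2 × (1 + 0.0436) = 352.9.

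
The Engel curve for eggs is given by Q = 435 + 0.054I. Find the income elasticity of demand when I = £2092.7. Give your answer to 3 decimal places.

At I = 2092.7: Q = 548.006.
dQ/dI = 0.054.
η = (dQ/dI)·(I/Q) = 0.054 × (2092.7/548.006) = 0.206.

0.206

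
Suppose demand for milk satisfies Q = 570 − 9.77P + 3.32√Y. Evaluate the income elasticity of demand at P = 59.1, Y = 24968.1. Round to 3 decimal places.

At P = 59.1, Y = 24968.1: Q = 517.196.
Holding P constant, ∂Q/∂Y = 3.32/(2√Y) = 0.0105055.
η_Y = (∂Q/∂Y)·(Y/Q) = 0.0105055 × (24968.1/517.196) = 0.507.

0.507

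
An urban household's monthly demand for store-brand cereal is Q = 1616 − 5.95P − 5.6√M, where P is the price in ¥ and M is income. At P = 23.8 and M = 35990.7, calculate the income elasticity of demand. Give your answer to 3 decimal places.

-1.289

At P = 23.8, M = 35990.7: Q = 412.002.
Holding P constant, ∂Q/∂M = -5.6/(2√M) = -0.0147592.
η_M = (∂Q/∂M)·(M/Q) = -0.0147592 × (35990.7/412.002) = -1.289.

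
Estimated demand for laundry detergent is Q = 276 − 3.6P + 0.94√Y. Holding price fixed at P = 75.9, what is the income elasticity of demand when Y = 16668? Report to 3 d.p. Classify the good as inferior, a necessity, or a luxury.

0.489 (necessity)

At P = 75.9, Y = 16668: Q = 124.118.
Holding P constant, ∂Q/∂Y = 0.94/(2√Y) = 0.00364046.
η_Y = (∂Q/∂Y)·(Y/Q) = 0.00364046 × (16668/124.118) = 0.489.
Since 0 < η < 1, this is a necessity.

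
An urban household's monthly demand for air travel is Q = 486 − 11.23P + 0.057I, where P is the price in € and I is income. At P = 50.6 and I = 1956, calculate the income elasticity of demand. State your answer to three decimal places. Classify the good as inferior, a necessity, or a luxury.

At P = 50.6, I = 1956: Q = 29.254.
Holding P constant, ∂Q/∂I = 0.057.
η_I = (∂Q/∂I)·(I/Q) = 0.057 × (1956/29.254) = 3.811.
Since η > 1, this is a luxury.

3.811 (luxury)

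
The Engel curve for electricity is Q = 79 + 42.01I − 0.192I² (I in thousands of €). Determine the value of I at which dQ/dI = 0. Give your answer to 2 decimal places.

109.40

dQ/dI = 42.01 − 0.384I.
The good is inferior where dQ/dI < 0. Setting dQ/dI = 0 gives I = 42.01 / 0.384 = 109.40.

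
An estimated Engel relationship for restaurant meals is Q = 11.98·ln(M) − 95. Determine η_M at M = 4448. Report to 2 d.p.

2.13

At M = 4448: Q = 5.635.
dQ/dM = 11.98/M = 0.00269335 at this income.
η = (dQ/dM)·(M/Q) = 0.00269335 × (4448/5.635) = 2.13.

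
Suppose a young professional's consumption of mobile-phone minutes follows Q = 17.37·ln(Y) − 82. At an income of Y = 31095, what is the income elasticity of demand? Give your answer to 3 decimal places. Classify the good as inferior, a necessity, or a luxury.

0.178 (necessity)

At Y = 31095: Q = 97.689.
dQ/dY = 17.37/Y = 0.000558611 at this income.
η = (dQ/dY)·(Y/Q) = 0.000558611 × (31095/97.689) = 0.178.
Since 0 < η < 1, the good is a necessity.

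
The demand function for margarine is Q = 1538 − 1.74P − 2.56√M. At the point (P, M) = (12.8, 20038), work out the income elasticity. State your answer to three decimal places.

At P = 12.8, M = 20038: Q = 1153.346.
Holding P constant, ∂Q/∂M = -2.56/(2√M) = -0.00904238.
η_M = (∂Q/∂M)·(M/Q) = -0.00904238 × (20038/1153.346) = -0.157.

-0.157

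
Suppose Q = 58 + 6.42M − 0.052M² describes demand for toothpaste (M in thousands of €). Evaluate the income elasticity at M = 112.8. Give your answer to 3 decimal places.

At M = 112.8: Q = 120.5363.
dQ/dM = 6.42 − 0.104M = -5.31120.
η = (dQ/dM)·(M/Q) = -5.31120 × (112.8/120.5363) = -4.970.

-4.970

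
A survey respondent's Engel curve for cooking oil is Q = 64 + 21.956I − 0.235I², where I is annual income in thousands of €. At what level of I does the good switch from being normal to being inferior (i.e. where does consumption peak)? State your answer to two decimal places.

dQ/dI = 21.956 − 0.47I.
The good is inferior where dQ/dI < 0. Setting dQ/dI = 0 gives I = 21.956 / 0.47 = 46.71.

46.71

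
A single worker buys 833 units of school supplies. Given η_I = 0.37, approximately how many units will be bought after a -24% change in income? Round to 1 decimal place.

759.0

%ΔQ ≈ η × %ΔI = 0.37 × (-24%) = -8.88%.
New Q ≈ 833 × (1 − 0.0888) = 759.0.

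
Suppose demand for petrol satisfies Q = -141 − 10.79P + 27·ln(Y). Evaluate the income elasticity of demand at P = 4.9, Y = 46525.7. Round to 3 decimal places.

At P = 4.9, Y = 46525.7: Q = 96.319.
Holding P constant, ∂Q/∂Y = 27/Y = 0.000580324.
η_Y = (∂Q/∂Y)·(Y/Q) = 0.000580324 × (46525.7/96.319) = 0.280.

0.280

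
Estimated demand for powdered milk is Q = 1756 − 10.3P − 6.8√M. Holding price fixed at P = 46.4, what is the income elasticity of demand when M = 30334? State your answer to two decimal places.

-6.32

At P = 46.4, M = 30334: Q = 93.747.
Holding P constant, ∂Q/∂M = -6.8/(2√M) = -0.0195215.
η_M = (∂Q/∂M)·(M/Q) = -0.0195215 × (30334/93.747) = -6.32.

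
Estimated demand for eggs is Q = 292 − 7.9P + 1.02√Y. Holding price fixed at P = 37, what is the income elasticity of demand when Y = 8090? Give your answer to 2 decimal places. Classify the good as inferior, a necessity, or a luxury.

0.50 (necessity)

At P = 37, Y = 8090: Q = 91.443.
Holding P constant, ∂Q/∂Y = 1.02/(2√Y) = 0.00567017.
η_Y = (∂Q/∂Y)·(Y/Q) = 0.00567017 × (8090/91.443) = 0.50.
Since 0 < η < 1, this is a necessity.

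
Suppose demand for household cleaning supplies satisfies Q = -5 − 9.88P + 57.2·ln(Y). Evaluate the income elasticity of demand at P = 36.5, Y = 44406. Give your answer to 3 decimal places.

0.232

At P = 36.5, Y = 44406: Q = 246.485.
Holding P constant, ∂Q/∂Y = 57.2/Y = 0.00128811.
η_Y = (∂Q/∂Y)·(Y/Q) = 0.00128811 × (44406/246.485) = 0.232.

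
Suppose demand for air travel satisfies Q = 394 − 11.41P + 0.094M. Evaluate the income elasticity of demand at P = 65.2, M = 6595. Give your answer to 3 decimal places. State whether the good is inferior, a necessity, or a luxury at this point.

At P = 65.2, M = 6595: Q = 269.998.
Holding P constant, ∂Q/∂M = 0.094.
η_M = (∂Q/∂M)·(M/Q) = 0.094 × (6595/269.998) = 2.296.
Since η > 1, this is a luxury.

2.296 (luxury)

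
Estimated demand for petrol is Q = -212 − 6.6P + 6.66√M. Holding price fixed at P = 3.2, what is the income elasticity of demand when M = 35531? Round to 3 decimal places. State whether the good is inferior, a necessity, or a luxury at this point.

At P = 3.2, M = 35531: Q = 1022.268.
Holding P constant, ∂Q/∂M = 6.66/(2√M) = 0.0176661.
η_M = (∂Q/∂M)·(M/Q) = 0.0176661 × (35531/1022.268) = 0.614.
Since 0 < η < 1, this is a necessity.

0.614 (necessity)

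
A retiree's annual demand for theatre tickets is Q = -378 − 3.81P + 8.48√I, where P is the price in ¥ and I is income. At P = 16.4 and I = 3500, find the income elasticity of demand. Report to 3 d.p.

4.099

At P = 16.4, I = 3500: Q = 61.200.
Holding P constant, ∂Q/∂I = 8.48/(2√I) = 0.0716691.
η_I = (∂Q/∂I)·(I/Q) = 0.0716691 × (3500/61.200) = 4.099.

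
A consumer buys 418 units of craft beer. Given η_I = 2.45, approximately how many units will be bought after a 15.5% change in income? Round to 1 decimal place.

%ΔQ ≈ η × %ΔI = 2.45 × 15.5% = 37.975%.
New Q ≈ 418 × (1 + 0.37975) = 576.7.

576.7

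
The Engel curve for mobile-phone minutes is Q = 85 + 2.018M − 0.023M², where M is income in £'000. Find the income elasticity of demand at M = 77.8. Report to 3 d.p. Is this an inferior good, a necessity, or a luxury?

-1.181 (inferior good)

At M = 77.8: Q = 102.7851.
dQ/dM = 2.018 − 0.046M = -1.56080.
η = (dQ/dM)·(M/Q) = -1.56080 × (77.8/102.7851) = -1.181.
η < 0 ⇒ inferior good.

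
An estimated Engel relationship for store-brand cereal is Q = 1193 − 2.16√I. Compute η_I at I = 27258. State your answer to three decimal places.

-0.213

At I = 27258: Q = 836.384.
dQ/dI = -2.16/(2√I) = -0.00654149 at this income.
η = (dQ/dI)·(I/Q) = -0.00654149 × (27258/836.384) = -0.213.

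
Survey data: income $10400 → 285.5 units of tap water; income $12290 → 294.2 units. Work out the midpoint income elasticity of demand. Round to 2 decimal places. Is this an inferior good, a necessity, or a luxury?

0.18 (necessity)

ΔQ = 294.2 − 285.5 = 8.7; midpoint Q̄ = (285.5 + 294.2)/2 = 289.85.
ΔI = 12290 − 10400 = 1890; midpoint Ī = (10400 + 12290)/2 = 11345.
η = (ΔQ/Q̄) ÷ (ΔI/Ī) = (8.7/289.85) ÷ (1890/11345) = 0.18.
0 < η < 1 ⇒ necessity.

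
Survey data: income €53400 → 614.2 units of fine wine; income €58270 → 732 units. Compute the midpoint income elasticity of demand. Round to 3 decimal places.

2.007

ΔQ = 732 − 614.2 = 117.8; midpoint Q̄ = (614.2 + 732)/2 = 673.1.
ΔI = 58270 − 53400 = 4870; midpoint Ī = (53400 + 58270)/2 = 55835.
η = (ΔQ/Q̄) ÷ (ΔI/Ī) = (117.8/673.1) ÷ (4870/55835) = 2.007.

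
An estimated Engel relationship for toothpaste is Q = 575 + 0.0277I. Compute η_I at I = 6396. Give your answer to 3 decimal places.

At I = 6396: Q = 752.169.
dQ/dI = 0.0277.
η = (dQ/dI)·(I/Q) = 0.0277 × (6396/752.169) = 0.236.

0.236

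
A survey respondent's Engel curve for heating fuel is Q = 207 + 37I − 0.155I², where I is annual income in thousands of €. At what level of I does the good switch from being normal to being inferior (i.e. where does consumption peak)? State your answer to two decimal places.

dQ/dI = 37 − 0.31I.
The good is inferior where dQ/dI < 0. Setting dQ/dI = 0 gives I = 37 / 0.31 = 119.35.

119.35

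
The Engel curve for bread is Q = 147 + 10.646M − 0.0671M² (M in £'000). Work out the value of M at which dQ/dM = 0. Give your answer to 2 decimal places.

79.33

dQ/dM = 10.646 − 0.1342M.
The good is inferior where dQ/dM < 0. Setting dQ/dM = 0 gives M = 10.646 / 0.1342 = 79.33.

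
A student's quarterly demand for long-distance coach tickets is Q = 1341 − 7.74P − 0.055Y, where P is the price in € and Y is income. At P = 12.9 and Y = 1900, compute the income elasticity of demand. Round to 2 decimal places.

At P = 12.9, Y = 1900: Q = 1136.654.
Holding P constant, ∂Q/∂Y = −0.055.
η_Y = (∂Q/∂Y)·(Y/Q) = -0.055 × (1900/1136.654) = -0.09.

-0.09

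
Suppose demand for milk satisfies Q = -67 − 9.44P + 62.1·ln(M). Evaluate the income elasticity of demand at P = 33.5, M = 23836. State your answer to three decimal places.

0.256

At P = 33.5, M = 23836: Q = 242.663.
Holding P constant, ∂Q/∂M = 62.1/M = 0.0026053.
η_M = (∂Q/∂M)·(M/Q) = 0.0026053 × (23836/242.663) = 0.256.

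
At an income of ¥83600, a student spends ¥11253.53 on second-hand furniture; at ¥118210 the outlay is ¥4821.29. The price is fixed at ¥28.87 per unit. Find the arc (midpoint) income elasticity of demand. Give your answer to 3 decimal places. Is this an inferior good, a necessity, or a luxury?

With a constant price, Q₁ = 11253.53/28.87 = 389.800 and Q₂ = 4821.29/28.87 = 167.000 (equivalently, work directly with expenditure since P cancels).
Midpoint %ΔQ = (4821.29 − 11253.53)/8037.41 = -0.80029; midpoint %ΔI = (118210 − 83600)/100905 = 0.34300.
η = -0.80029 / 0.34300 = -2.333.
η < 0 ⇒ inferior good.

-2.333 (inferior good)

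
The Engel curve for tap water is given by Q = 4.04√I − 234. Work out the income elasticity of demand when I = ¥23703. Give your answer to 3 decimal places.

0.802

At I = 23703: Q = 387.989.
dQ/dI = 4.04/(2√I) = 0.0131205 at this income.
η = (dQ/dI)·(I/Q) = 0.0131205 × (23703/387.989) = 0.802.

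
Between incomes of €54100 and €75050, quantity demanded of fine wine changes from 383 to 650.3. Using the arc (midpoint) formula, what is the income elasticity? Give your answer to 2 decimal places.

ΔQ = 650.3 − 383 = 267.3; midpoint Q̄ = (383 + 650.3)/2 = 516.65.
ΔI = 75050 − 54100 = 20950; midpoint Ī = (54100 + 75050)/2 = 64575.
η = (ΔQ/Q̄) ÷ (ΔI/Ī) = (267.3/516.65) ÷ (20950/64575) = 1.59.

1.59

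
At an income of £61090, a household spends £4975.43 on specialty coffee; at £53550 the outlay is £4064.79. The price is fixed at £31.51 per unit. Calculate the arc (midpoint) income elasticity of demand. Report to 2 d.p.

With a constant price, Q₁ = 4975.43/31.51 = 157.900 and Q₂ = 4064.79/31.51 = 129.000 (equivalently, work directly with expenditure since P cancels).
Midpoint %ΔQ = (4064.79 − 4975.43)/4520.11 = -0.20146; midpoint %ΔI = (53550 − 61090)/57320 = -0.13154.
η = -0.20146 / -0.13154 = 1.53.

1.53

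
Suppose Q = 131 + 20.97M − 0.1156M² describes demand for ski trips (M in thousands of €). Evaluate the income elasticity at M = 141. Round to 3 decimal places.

-2.077

At M = 141: Q = 789.5264.
dQ/dM = 20.97 − 0.2312M = -11.62920.
η = (dQ/dM)·(M/Q) = -11.62920 × (141/789.5264) = -2.077.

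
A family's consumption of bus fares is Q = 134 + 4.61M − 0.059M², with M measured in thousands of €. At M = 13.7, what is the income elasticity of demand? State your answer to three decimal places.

At M = 13.7: Q = 186.0833.
dQ/dM = 4.61 − 0.118M = 2.99340.
η = (dQ/dM)·(M/Q) = 2.99340 × (13.7/186.0833) = 0.220.

0.220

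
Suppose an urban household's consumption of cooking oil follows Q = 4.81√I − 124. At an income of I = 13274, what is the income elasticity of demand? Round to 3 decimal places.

0.644

At I = 13274: Q = 430.174.
dQ/dI = 4.81/(2√I) = 0.0208744 at this income.
η = (dQ/dI)·(I/Q) = 0.0208744 × (13274/430.174) = 0.644.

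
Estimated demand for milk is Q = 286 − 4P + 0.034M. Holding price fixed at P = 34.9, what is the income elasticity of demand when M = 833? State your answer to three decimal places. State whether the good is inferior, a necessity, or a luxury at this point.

At P = 34.9, M = 833: Q = 174.722.
Holding P constant, ∂Q/∂M = 0.034.
η_M = (∂Q/∂M)·(M/Q) = 0.034 × (833/174.722) = 0.162.
Since 0 < η < 1, this is a necessity.

0.162 (necessity)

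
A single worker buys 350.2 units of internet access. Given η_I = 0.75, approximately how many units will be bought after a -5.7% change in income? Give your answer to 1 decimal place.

335.2

%ΔQ ≈ η × %ΔI = 0.75 × (-5.7%) = -4.275%.
New Q ≈ 350.2 × (1 − 0.04275) = 335.2.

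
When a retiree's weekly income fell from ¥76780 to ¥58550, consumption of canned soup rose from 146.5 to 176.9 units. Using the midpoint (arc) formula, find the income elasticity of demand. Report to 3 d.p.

ΔQ = 176.9 − 146.5 = 30.4; midpoint Q̄ = (146.5 + 176.9)/2 = 161.7.
ΔI = 58550 − 76780 = -18230; midpoint Ī = (76780 + 58550)/2 = 67665.
η = (ΔQ/Q̄) ÷ (ΔI/Ī) = (30.4/161.7) ÷ (-18230/67665) = -0.698.

-0.698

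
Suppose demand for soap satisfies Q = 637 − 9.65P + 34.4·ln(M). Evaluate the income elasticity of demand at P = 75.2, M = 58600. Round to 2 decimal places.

At P = 75.2, M = 58600: Q = 288.980.
Holding P constant, ∂Q/∂M = 34.4/M = 0.000587031.
η_M = (∂Q/∂M)·(M/Q) = 0.000587031 × (58600/288.980) = 0.12.

0.12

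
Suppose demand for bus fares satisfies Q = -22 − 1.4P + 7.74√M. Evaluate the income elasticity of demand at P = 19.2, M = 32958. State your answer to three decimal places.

At P = 19.2, M = 32958: Q = 1356.266.
Holding P constant, ∂Q/∂M = 7.74/(2√M) = 0.0213172.
η_M = (∂Q/∂M)·(M/Q) = 0.0213172 × (32958/1356.266) = 0.518.

0.518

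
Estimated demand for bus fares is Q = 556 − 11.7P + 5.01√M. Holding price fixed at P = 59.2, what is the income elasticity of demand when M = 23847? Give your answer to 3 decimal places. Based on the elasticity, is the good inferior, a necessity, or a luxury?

At P = 59.2, M = 23847: Q = 637.028.
Holding P constant, ∂Q/∂M = 5.01/(2√M) = 0.0162215.
η_M = (∂Q/∂M)·(M/Q) = 0.0162215 × (23847/637.028) = 0.607.
Since 0 < η < 1, this is a necessity.

0.607 (necessity)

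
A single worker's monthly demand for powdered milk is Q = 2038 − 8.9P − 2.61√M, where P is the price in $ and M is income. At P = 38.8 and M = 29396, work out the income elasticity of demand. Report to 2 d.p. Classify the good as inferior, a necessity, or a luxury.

-0.18 (inferior good)

At P = 38.8, M = 29396: Q = 1245.189.
Holding P constant, ∂Q/∂M = -2.61/(2√M) = -0.00761143.
η_M = (∂Q/∂M)·(M/Q) = -0.00761143 × (29396/1245.189) = -0.18.
Since η < 0, this is an inferior good.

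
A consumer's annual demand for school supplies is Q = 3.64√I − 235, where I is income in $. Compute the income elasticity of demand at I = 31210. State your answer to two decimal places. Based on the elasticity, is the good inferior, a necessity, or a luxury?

At I = 31210: Q = 408.055.
dQ/dI = 3.64/(2√I) = 0.0103021 at this income.
η = (dQ/dI)·(I/Q) = 0.0103021 × (31210/408.055) = 0.79.
Since 0 < η < 1, the good is a necessity.

0.79 (necessity)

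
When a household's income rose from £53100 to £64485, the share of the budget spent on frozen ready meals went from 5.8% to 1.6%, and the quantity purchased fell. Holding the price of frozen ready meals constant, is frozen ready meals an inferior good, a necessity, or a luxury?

Quantity demanded falls as income rises, so η < 0.

inferior good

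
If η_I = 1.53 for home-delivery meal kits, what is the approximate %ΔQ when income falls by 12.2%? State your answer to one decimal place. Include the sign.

-18.7%

%ΔQ ≈ η × %ΔI = 1.53 × (-12.2%) = -18.7%.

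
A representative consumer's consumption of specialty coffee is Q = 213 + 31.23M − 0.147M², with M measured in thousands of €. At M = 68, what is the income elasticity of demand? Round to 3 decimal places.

0.461

At M = 68: Q = 1656.9120.
dQ/dM = 31.23 − 0.294M = 11.23800.
η = (dQ/dM)·(M/Q) = 11.23800 × (68/1656.9120) = 0.461.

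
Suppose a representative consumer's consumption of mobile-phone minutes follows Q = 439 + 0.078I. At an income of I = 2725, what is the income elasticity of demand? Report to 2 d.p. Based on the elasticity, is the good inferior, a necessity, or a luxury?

At I = 2725: Q = 651.550.
dQ/dI = 0.078.
η = (dQ/dI)·(I/Q) = 0.078 × (2725/651.550) = 0.33.
Since 0 < η < 1, the good is a necessity.

0.33 (necessity)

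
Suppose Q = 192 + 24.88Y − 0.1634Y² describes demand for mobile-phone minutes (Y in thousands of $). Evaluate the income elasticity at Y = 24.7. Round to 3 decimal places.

0.587

At Y = 24.7: Q = 706.8473.
dQ/dY = 24.88 − 0.3268Y = 16.80804.
η = (dQ/dY)·(Y/Q) = 16.80804 × (24.7/706.8473) = 0.587.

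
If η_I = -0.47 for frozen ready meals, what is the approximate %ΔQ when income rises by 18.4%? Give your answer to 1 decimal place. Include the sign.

-8.6%

%ΔQ ≈ η × %ΔI = -0.47 × 18.4% = -8.6%.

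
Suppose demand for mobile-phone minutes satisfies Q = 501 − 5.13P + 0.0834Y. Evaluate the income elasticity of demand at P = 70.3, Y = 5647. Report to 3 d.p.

At P = 70.3, Y = 5647: Q = 611.321.
Holding P constant, ∂Q/∂Y = 0.0834.
η_Y = (∂Q/∂Y)·(Y/Q) = 0.0834 × (5647/611.321) = 0.770.

0.770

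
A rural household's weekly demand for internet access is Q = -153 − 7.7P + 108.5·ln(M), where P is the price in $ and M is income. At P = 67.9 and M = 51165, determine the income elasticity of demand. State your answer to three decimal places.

At P = 67.9, M = 51165: Q = 500.615.
Holding P constant, ∂Q/∂M = 108.5/M = 0.00212059.
η_M = (∂Q/∂M)·(M/Q) = 0.00212059 × (51165/500.615) = 0.217.

0.217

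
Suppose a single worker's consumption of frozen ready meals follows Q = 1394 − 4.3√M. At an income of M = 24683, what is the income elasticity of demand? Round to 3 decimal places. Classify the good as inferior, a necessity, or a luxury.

At M = 24683: Q = 718.435.
dQ/dM = -4.3/(2√M) = -0.0136848 at this income.
η = (dQ/dM)·(M/Q) = -0.0136848 × (24683/718.435) = -0.470.
Since η < 0, the good is an inferior good.

-0.470 (inferior good)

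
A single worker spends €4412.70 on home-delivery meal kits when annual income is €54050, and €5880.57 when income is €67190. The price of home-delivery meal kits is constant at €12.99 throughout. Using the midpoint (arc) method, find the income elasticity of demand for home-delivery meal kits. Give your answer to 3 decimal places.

With a constant price, Q₁ = 4412.70/12.99 = 339.700 and Q₂ = 5880.57/12.99 = 452.700 (equivalently, work directly with expenditure since P cancels).
Midpoint %ΔQ = (5880.57 − 4412.70)/5146.64 = 0.28521; midpoint %ΔI = (67190 − 54050)/60620 = 0.21676.
η = 0.28521 / 0.21676 = 1.316.

1.316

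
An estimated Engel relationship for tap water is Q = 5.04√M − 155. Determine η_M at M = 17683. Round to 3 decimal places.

At M = 17683: Q = 515.206.
dQ/dM = 5.04/(2√M) = 0.0189506 at this income.
η = (dQ/dM)·(M/Q) = 0.0189506 × (17683/515.206) = 0.650.

0.650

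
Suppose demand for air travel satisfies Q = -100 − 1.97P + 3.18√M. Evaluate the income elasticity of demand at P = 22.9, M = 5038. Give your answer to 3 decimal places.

1.400

At P = 22.9, M = 5038: Q = 80.600.
Holding P constant, ∂Q/∂M = 3.18/(2√M) = 0.022401.
η_M = (∂Q/∂M)·(M/Q) = 0.022401 × (5038/80.600) = 1.400.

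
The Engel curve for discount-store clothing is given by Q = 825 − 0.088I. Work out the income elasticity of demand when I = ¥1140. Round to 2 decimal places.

-0.14

At I = 1140: Q = 724.680.
dQ/dI = −0.088.
η = (dQ/dI)·(I/Q) = -0.088 × (1140/724.680) = -0.14.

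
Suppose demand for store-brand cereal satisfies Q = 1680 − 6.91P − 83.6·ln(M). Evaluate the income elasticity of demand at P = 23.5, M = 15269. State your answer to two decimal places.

-0.12

At P = 23.5, M = 15269: Q = 712.248.
Holding P constant, ∂Q/∂M = -83.6/M = -0.00547515.
η_M = (∂Q/∂M)·(M/Q) = -0.00547515 × (15269/712.248) = -0.12.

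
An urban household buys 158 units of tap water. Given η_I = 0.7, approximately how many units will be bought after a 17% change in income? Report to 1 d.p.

%ΔQ ≈ η × %ΔI = 0.7 × 17% = 11.9%.
New Q ≈ 158 × (1 + 0.119) = 176.8.

176.8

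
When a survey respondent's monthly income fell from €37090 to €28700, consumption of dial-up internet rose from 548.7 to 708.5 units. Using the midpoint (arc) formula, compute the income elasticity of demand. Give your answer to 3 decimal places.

-0.997

ΔQ = 708.5 − 548.7 = 159.8; midpoint Q̄ = (548.7 + 708.5)/2 = 628.6.
ΔI = 28700 − 37090 = -8390; midpoint Ī = (37090 + 28700)/2 = 32895.
η = (ΔQ/Q̄) ÷ (ΔI/Ī) = (159.8/628.6) ÷ (-8390/32895) = -0.997.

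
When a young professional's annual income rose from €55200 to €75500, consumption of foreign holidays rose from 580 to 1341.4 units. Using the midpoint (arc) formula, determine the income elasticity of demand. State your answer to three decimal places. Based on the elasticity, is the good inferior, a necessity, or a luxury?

2.551 (luxury)

ΔQ = 1341.4 − 580 = 761.4; midpoint Q̄ = (580 + 1341.4)/2 = 960.7.
ΔI = 75500 − 55200 = 20300; midpoint Ī = (55200 + 75500)/2 = 65350.
η = (ΔQ/Q̄) ÷ (ΔI/Ī) = (761.4/960.7) ÷ (20300/65350) = 2.551.
η > 1 ⇒ luxury.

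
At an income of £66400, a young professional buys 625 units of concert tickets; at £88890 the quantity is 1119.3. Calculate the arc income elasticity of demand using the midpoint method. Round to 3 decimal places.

1.957

ΔQ = 1119.3 − 625 = 494.3; midpoint Q̄ = (625 + 1119.3)/2 = 872.15.
ΔI = 88890 − 66400 = 22490; midpoint Ī = (66400 + 88890)/2 = 77645.
η = (ΔQ/Q̄) ÷ (ΔI/Ī) = (494.3/872.15) ÷ (22490/77645) = 1.957.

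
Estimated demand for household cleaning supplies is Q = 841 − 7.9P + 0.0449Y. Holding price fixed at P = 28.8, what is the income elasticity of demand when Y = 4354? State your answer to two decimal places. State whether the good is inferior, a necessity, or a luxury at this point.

0.24 (necessity)

At P = 28.8, Y = 4354: Q = 808.975.
Holding P constant, ∂Q/∂Y = 0.0449.
η_Y = (∂Q/∂Y)·(Y/Q) = 0.0449 × (4354/808.975) = 0.24.
Since 0 < η < 1, this is a necessity.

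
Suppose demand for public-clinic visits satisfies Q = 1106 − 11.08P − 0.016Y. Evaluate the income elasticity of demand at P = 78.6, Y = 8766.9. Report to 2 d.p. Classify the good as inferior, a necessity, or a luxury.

At P = 78.6, Y = 8766.9: Q = 94.842.
Holding P constant, ∂Q/∂Y = −0.016.
η_Y = (∂Q/∂Y)·(Y/Q) = -0.016 × (8766.9/94.842) = -1.48.
Since η < 0, this is an inferior good.

-1.48 (inferior good)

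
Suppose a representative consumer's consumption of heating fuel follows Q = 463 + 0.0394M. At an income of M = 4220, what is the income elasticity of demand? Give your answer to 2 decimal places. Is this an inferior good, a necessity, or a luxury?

0.26 (necessity)

At M = 4220: Q = 629.268.
dQ/dM = 0.0394.
η = (dQ/dM)·(M/Q) = 0.0394 × (4220/629.268) = 0.26.
Since 0 < η < 1, the good is a necessity.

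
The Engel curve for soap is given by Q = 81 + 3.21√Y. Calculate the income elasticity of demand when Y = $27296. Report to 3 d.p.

At Y = 27296: Q = 611.340.
dQ/dY = 3.21/(2√Y) = 0.00971461 at this income.
η = (dQ/dY)·(Y/Q) = 0.00971461 × (27296/611.340) = 0.434.

0.434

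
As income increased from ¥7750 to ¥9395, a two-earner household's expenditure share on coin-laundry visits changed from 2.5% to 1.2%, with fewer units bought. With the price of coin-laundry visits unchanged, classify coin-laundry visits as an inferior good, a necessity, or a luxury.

Quantity demanded falls as income rises, so η < 0.

inferior good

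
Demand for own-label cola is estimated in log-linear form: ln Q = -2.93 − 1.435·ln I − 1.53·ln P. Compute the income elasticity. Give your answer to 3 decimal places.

-1.435

In a log-linear demand, the coefficient on ln I is the income elasticity.
So η = -1.435.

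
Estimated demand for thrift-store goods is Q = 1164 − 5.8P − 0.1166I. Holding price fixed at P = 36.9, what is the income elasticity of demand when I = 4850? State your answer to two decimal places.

-1.47

At P = 36.9, I = 4850: Q = 384.470.
Holding P constant, ∂Q/∂I = −0.1166.
η_I = (∂Q/∂I)·(I/Q) = -0.1166 × (4850/384.470) = -1.47.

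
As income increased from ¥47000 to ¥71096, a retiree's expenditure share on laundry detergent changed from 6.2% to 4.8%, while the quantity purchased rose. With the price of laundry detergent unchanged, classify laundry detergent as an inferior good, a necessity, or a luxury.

necessity

Quantity rises but the budget share falls as income rises, so 0 < η < 1.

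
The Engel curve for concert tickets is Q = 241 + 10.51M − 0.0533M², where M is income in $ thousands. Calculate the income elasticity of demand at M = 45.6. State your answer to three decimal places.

0.423

At M = 45.6: Q = 609.4261.
dQ/dM = 10.51 − 0.1066M = 5.64904.
η = (dQ/dM)·(M/Q) = 5.64904 × (45.6/609.4261) = 0.423.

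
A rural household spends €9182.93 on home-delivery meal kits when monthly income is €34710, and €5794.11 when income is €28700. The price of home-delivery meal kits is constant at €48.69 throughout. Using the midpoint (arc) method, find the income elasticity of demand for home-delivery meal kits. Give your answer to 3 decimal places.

2.387

With a constant price, Q₁ = 9182.93/48.69 = 188.600 and Q₂ = 5794.11/48.69 = 119.000 (equivalently, work directly with expenditure since P cancels).
Midpoint %ΔQ = (5794.11 − 9182.93)/7488.52 = -0.45254; midpoint %ΔI = (28700 − 34710)/31705 = -0.18956.
η = -0.45254 / -0.18956 = 2.387.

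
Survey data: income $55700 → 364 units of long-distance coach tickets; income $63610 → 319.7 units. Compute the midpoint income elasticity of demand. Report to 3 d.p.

-0.977

ΔQ = 319.7 − 364 = -44.3; midpoint Q̄ = (364 + 319.7)/2 = 341.85.
ΔI = 63610 − 55700 = 7910; midpoint Ī = (55700 + 63610)/2 = 59655.
η = (ΔQ/Q̄) ÷ (ΔI/Ī) = (-44.3/341.85) ÷ (7910/59655) = -0.977.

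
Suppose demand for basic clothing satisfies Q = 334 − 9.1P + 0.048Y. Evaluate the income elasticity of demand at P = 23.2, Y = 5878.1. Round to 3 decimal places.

At P = 23.2, Y = 5878.1: Q = 405.029.
Holding P constant, ∂Q/∂Y = 0.048.
η_Y = (∂Q/∂Y)·(Y/Q) = 0.048 × (5878.1/405.029) = 0.697.

0.697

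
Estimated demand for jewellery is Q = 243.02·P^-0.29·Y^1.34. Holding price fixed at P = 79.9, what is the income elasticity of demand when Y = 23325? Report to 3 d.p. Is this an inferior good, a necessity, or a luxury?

For a multiplicative demand Q = A·P^α·Y^β, the income elasticity is β everywhere.
Here β = 1.34, so η = 1.340.
Since η > 1, this is a luxury.

1.340 (luxury)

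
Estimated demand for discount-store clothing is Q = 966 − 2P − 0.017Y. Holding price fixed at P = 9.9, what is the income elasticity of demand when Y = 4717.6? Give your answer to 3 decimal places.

-0.093

At P = 9.9, Y = 4717.6: Q = 866.001.
Holding P constant, ∂Q/∂Y = −0.017.
η_Y = (∂Q/∂Y)·(Y/Q) = -0.017 × (4717.6/866.001) = -0.093.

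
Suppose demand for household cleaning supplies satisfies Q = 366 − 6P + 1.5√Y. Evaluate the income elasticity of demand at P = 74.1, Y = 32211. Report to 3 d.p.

At P = 74.1, Y = 32211: Q = 190.611.
Holding P constant, ∂Q/∂Y = 1.5/(2√Y) = 0.00417887.
η_Y = (∂Q/∂Y)·(Y/Q) = 0.00417887 × (32211/190.611) = 0.706.

0.706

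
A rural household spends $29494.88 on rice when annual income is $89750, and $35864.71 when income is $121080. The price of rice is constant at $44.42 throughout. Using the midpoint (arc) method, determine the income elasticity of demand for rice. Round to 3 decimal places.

0.656

With a constant price, Q₁ = 29494.88/44.42 = 664.000 and Q₂ = 35864.71/44.42 = 807.400 (equivalently, work directly with expenditure since P cancels).
Midpoint %ΔQ = (35864.71 − 29494.88)/32679.80 = 0.19492; midpoint %ΔI = (121080 − 89750)/105415 = 0.29721.
η = 0.19492 / 0.29721 = 0.656.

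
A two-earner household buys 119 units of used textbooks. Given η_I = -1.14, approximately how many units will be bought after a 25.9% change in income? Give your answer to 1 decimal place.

83.9

%ΔQ ≈ η × %ΔI = -1.14 × 25.9% = -29.526%.
New Q ≈ 119 × (1 − 0.29526) = 83.9.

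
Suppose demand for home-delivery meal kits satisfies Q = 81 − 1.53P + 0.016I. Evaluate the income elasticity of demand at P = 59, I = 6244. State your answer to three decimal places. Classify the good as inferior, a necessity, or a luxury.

1.102 (luxury)

At P = 59, I = 6244: Q = 90.634.
Holding P constant, ∂Q/∂I = 0.016.
η_I = (∂Q/∂I)·(I/Q) = 0.016 × (6244/90.634) = 1.102.
Since η > 1, this is a luxury.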